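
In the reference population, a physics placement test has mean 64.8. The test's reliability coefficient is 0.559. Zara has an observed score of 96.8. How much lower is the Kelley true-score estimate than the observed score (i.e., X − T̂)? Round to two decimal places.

T̂ = ρX + (1 − ρ)μ
  = 0.559 × 96.8 + 0.441 × 64.8
  = 54.1112 + 28.5768
  = 82.6880
  ≈ 82.688
X − T̂ = 96.8 − 82.688 = 14.112 → 14.11

14.11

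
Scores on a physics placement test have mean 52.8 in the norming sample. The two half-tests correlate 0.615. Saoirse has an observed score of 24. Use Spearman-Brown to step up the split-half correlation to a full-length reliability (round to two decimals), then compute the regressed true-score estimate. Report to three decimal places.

30.912

Spearman-Brown: ρ = 2r/(1 + r) = 2(0.615)/(1 + 0.615) = 1.2300/1.615 = 0.7616 → 0.76
T̂ = 0.76(24) + 0.24(52.8) = 18.24 + 12.672 = 30.9120 → 30.912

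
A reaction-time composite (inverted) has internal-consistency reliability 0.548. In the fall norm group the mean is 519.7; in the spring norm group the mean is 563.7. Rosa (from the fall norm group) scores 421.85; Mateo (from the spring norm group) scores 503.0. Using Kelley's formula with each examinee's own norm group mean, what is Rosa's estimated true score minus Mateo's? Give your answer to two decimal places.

T̂_Rosa = 0.548(421.85) + 0.452(519.7) = 466.0782
T̂_Mateo = 0.548(503.0) + 0.452(563.7) = 530.4364
Difference = 466.0782 − 530.4364 = -64.3582

-64.36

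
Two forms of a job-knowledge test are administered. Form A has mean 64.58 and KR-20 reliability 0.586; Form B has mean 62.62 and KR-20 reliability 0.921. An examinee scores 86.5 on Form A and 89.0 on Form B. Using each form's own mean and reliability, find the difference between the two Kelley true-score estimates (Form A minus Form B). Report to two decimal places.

T̂_A = 0.586(86.5) + 0.414(64.58) = 77.4251
T̂_B = 0.921(89.0) + 0.079(62.62) = 86.9160
T̂_A − T̂_B = -9.4909

-9.49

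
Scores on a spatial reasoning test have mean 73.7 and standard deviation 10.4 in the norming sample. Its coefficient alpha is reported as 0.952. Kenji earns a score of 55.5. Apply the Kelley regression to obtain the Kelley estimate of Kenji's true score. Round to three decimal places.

T̂ = 0.952(55.5) + 0.048(73.7) = 52.8360 + 3.5376 = 56.3736 → 56.374

56.374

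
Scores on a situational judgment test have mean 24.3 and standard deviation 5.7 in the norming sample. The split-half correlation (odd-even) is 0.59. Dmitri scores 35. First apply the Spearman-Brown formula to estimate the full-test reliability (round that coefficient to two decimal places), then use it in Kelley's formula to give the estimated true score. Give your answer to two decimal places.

Spearman-Brown: ρ = 2r/(1 + r) = 2(0.59)/(1 + 0.59) = 1.180/1.59 = 0.7421 → 0.74
T̂ = 0.74(35) + 0.26(24.3) = 25.90 + 6.318 = 32.218 → 32.22

32.22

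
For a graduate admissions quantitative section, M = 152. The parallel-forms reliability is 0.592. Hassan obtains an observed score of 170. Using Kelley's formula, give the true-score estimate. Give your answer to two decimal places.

T̂ = 0.592(170) + 0.408(152) = 100.640 + 62.016 = 162.656 → 162.66

162.66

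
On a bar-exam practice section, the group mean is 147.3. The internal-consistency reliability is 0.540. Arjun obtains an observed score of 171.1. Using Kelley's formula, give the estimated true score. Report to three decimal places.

160.152

T̂ = 0.540(171.1) + 0.460(147.3) = 92.3940 + 67.7580 = 160.1520 → 160.152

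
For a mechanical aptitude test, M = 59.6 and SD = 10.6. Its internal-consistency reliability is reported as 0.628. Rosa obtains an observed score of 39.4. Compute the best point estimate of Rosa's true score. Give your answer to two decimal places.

T̂ = 0.628(39.4) + 0.372(59.6) = 24.7432 + 22.1712 = 46.914 → 46.91

46.91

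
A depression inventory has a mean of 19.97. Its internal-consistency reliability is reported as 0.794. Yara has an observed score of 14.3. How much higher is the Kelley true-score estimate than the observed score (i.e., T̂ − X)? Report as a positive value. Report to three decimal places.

T̂ = 0.794(14.3) + 0.206(19.97) = 11.3542 + 4.11382 = 15.46802 → 15.4680
T̂ − X = 15.4680 − 14.3 = 1.1680 → 1.168

1.168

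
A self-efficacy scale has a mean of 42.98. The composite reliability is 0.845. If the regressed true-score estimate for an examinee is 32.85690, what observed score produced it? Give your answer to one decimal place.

T̂ = ρX + (1 − ρ)μ  ⇒  X = (T̂ − (1 − ρ)μ) / ρ
X = (32.85690 − 0.155 × 42.98) / 0.845 = (32.85690 − 6.66190) / 0.845 = 26.19500 / 0.845 = 31.000

31.0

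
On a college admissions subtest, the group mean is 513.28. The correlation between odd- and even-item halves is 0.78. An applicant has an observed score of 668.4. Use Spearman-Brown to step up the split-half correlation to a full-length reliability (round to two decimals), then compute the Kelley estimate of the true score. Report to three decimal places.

Spearman-Brown: ρ = 2r/(1 + r) = 2(0.78)/(1 + 0.78) = 1.560/1.78 = 0.8764 → 0.88
T̂ = 0.88(668.4) + 0.12(513.28) = 588.192 + 61.5936 = 649.7856 → 649.786

649.786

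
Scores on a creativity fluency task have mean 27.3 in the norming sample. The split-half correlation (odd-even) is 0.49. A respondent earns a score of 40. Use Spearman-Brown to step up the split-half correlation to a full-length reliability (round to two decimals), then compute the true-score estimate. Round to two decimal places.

Spearman-Brown: ρ = 2r/(1 + r) = 2(0.49)/(1 + 0.49) = 0.980/1.49 = 0.6577 → 0.66
T̂ = 0.66(40) + 0.34(27.3) = 26.40 + 9.282 = 35.682 → 35.68

35.68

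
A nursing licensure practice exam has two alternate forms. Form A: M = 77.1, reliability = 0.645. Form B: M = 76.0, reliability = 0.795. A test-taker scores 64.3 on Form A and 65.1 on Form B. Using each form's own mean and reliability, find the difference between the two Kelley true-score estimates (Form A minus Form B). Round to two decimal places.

1.51

T̂_A = 0.645(64.3) + 0.355(77.1) = 68.8440
T̂_B = 0.795(65.1) + 0.205(76.0) = 67.3345
T̂_A − T̂_B = 1.5095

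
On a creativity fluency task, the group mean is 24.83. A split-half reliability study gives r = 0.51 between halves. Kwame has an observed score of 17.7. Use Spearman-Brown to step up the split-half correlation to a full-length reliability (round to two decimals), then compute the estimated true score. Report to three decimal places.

Spearman-Brown: ρ = 2r/(1 + r) = 2(0.51)/(1 + 0.51) = 1.020/1.51 = 0.6755 → 0.68
T̂ = ρX + (1 − ρ)μ
  = 0.68 × 17.7 + 0.32 × 24.83
  = 12.036 + 7.9456
  = 19.9816
  ≈ 19.982

19.982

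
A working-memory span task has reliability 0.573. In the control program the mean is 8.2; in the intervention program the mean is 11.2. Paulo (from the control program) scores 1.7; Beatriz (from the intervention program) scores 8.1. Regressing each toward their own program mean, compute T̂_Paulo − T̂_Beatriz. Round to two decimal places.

-4.95

T̂_Paulo = 0.573(1.7) + 0.427(8.2) = 4.4755
T̂_Beatriz = 0.573(8.1) + 0.427(11.2) = 9.4237
Difference = 4.4755 − 9.4237 = -4.9482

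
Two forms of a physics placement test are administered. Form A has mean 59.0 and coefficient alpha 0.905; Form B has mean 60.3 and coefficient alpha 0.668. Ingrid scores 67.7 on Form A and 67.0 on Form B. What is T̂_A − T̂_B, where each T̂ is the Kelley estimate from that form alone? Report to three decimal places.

2.098

T̂_A = 0.905(67.7) + 0.095(59.0) = 66.87350
T̂_B = 0.668(67.0) + 0.332(60.3) = 64.77560
T̂_A − T̂_B = 2.09790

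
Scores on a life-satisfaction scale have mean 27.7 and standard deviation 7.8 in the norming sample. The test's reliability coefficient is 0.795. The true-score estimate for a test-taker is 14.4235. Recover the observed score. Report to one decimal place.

11.0

T̂ = ρX + (1 − ρ)μ  ⇒  X = (T̂ − (1 − ρ)μ) / ρ
X = (14.4235 − 0.205 × 27.7) / 0.795 = (14.4235 − 5.6785) / 0.795 = 8.7450 / 0.795 = 11.000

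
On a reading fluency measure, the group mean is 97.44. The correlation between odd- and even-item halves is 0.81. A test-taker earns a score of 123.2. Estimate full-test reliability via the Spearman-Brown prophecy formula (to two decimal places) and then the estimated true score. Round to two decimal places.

Spearman-Brown: ρ = 2r/(1 + r) = 2(0.81)/(1 + 0.81) = 1.620/1.81 = 0.8950 → 0.90
T̂ = ρX + (1 − ρ)μ
  = 0.90 × 123.2 + 0.10 × 97.44
  = 110.880 + 9.7440
  = 120.624
  ≈ 120.62

120.62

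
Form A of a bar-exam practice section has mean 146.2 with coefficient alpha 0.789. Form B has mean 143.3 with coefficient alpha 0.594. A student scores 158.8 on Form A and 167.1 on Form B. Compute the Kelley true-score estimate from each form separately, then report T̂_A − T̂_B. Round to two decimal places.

-1.30

T̂_A = 0.789(158.8) + 0.211(146.2) = 156.1414
T̂_B = 0.594(167.1) + 0.406(143.3) = 157.4372
T̂_A − T̂_B = -1.2958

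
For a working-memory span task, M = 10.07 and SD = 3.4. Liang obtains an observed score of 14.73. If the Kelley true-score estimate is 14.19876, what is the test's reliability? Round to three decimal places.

T̂ = ρX + (1 − ρ)μ  ⇒  T̂ − μ = ρ(X − μ)
ρ = (T̂ − μ)/(X − μ) = (14.19876 − 10.07) / (14.73 − 10.07) = 4.12876 / 4.66 = 0.88600

0.886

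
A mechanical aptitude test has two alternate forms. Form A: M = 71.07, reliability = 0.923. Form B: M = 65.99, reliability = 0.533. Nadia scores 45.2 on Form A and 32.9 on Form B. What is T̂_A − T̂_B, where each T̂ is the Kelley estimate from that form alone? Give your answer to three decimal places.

T̂_A = 0.923(45.2) + 0.077(71.07) = 47.19199
T̂_B = 0.533(32.9) + 0.467(65.99) = 48.35303
T̂_A − T̂_B = -1.16104

-1.161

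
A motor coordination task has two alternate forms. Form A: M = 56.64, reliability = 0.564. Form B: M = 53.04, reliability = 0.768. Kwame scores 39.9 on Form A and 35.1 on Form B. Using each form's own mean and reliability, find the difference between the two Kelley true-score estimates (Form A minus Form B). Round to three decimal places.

T̂_A = 0.564(39.9) + 0.436(56.64) = 47.19864
T̂_B = 0.768(35.1) + 0.232(53.04) = 39.26208
T̂_A − T̂_B = 7.93656

7.937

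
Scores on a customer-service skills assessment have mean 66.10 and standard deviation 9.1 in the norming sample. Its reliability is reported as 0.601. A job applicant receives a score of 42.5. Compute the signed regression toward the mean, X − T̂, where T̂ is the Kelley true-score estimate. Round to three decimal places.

-9.416

Weight the observed score by reliability and the mean by (1 − reliability): T̂ = 0.601·42.5 + 0.399·66.10 = 25.5425 + 26.37390 = 51.91640.
X − T̂ = 42.5 − 51.9164 = -9.4164 → -9.416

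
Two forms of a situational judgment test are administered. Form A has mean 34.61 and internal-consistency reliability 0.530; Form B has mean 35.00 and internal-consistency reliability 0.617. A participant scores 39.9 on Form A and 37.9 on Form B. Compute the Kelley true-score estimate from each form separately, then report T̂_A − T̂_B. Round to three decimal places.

T̂_A = 0.530(39.9) + 0.470(34.61) = 37.41370
T̂_B = 0.617(37.9) + 0.383(35.00) = 36.78930
T̂_A − T̂_B = 0.62440

0.624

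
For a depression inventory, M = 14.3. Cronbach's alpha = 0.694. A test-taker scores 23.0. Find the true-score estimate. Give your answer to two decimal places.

20.34

T̂ = ρX + (1 − ρ)μ
  = 0.694 × 23.0 + 0.306 × 14.3
  = 15.9620 + 4.3758
  = 20.338
  ≈ 20.34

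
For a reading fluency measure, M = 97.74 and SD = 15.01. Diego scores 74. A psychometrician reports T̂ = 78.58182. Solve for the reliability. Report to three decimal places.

T̂ = ρX + (1 − ρ)μ  ⇒  T̂ − μ = ρ(X − μ)
ρ = (T̂ − μ)/(X − μ) = (78.58182 − 97.74) / (74 − 97.74) = -19.15818 / -23.74 = 0.80700

0.807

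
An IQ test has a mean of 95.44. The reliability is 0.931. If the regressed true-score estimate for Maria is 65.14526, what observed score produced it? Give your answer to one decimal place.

62.9

T̂ = ρX + (1 − ρ)μ  ⇒  X = (T̂ − (1 − ρ)μ) / ρ
X = (65.14526 − 0.069 × 95.44) / 0.931 = (65.14526 − 6.58536) / 0.931 = 58.55990 / 0.931 = 62.900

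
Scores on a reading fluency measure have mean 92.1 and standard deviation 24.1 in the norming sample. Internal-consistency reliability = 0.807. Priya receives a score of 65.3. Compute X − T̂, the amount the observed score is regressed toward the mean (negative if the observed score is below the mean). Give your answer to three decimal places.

T̂ = ρX + (1 − ρ)μ
  = 0.807 × 65.3 + 0.193 × 92.1
  = 52.6971 + 17.7753
  = 70.47240
  ≈ 70.4724
X − T̂ = 65.3 − 70.4724 = -5.1724 → -5.172

-5.172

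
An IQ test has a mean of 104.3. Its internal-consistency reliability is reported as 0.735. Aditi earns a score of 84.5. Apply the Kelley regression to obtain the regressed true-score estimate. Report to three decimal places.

89.747

T̂ = 0.735(84.5) + 0.265(104.3) = 62.1075 + 27.6395 = 89.7470 → 89.747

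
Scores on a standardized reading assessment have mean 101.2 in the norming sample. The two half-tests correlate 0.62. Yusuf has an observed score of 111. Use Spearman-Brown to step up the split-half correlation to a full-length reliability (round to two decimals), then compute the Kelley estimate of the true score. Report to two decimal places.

Spearman-Brown: ρ = 2r/(1 + r) = 2(0.62)/(1 + 0.62) = 1.240/1.62 = 0.7654 → 0.77
Regress the observed score toward the mean by the unreliability: T̂ = 0.77·111 + 0.23·101.2 = 85.47 + 23.276 = 108.746.

108.75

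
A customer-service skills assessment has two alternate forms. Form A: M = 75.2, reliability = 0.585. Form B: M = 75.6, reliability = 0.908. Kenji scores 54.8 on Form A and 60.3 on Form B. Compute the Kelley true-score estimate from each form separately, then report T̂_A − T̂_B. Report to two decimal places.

T̂_A = 0.585(54.8) + 0.415(75.2) = 63.2660
T̂_B = 0.908(60.3) + 0.092(75.6) = 61.7076
T̂_A − T̂_B = 1.5584

1.56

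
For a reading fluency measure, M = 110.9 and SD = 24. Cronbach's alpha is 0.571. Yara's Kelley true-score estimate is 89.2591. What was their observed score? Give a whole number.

73

T̂ = ρX + (1 − ρ)μ  ⇒  X = (T̂ − (1 − ρ)μ) / ρ
X = (89.2591 − 0.429 × 110.9) / 0.571 = (89.2591 − 47.5761) / 0.571 = 41.6830 / 0.571 = 73.00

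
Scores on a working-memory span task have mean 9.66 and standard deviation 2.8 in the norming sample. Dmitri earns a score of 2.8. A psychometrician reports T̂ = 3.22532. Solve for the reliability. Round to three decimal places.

0.938

T̂ = ρX + (1 − ρ)μ  ⇒  T̂ − μ = ρ(X − μ)
ρ = (T̂ − μ)/(X − μ) = (3.22532 − 9.66) / (2.8 − 9.66) = -6.43468 / -6.86 = 0.93800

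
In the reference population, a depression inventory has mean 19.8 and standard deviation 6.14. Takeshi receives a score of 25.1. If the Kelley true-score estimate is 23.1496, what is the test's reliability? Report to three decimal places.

0.632

T̂ = ρX + (1 − ρ)μ  ⇒  T̂ − μ = ρ(X − μ)
ρ = (T̂ − μ)/(X − μ) = (23.1496 − 19.8) / (25.1 − 19.8) = 3.3496 / 5.3 = 0.63200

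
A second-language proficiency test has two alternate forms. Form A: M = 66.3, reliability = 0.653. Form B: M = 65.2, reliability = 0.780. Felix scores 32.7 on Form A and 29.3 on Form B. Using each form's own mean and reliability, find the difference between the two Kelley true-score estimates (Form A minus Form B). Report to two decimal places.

T̂_A = 0.653(32.7) + 0.347(66.3) = 44.3592
T̂_B = 0.780(29.3) + 0.220(65.2) = 37.1980
T̂_A − T̂_B = 7.1612

7.16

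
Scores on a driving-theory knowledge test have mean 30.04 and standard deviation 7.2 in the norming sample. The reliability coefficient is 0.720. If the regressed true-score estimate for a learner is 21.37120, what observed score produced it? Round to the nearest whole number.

18

T̂ = ρX + (1 − ρ)μ  ⇒  X = (T̂ − (1 − ρ)μ) / ρ
X = (21.37120 − 0.280 × 30.04) / 0.720 = (21.37120 − 8.41120) / 0.720 = 12.96000 / 0.720 = 18.00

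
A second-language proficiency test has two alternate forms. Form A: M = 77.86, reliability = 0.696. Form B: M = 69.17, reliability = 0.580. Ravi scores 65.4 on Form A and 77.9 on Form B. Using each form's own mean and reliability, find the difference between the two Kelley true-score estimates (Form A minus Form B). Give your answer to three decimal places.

T̂_A = 0.696(65.4) + 0.304(77.86) = 69.18784
T̂_B = 0.580(77.9) + 0.420(69.17) = 74.23340
T̂_A − T̂_B = -5.04556

-5.046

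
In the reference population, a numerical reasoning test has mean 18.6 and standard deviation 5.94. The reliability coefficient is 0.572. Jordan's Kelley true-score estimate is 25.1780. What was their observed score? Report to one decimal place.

30.1

T̂ = ρX + (1 − ρ)μ  ⇒  X = (T̂ − (1 − ρ)μ) / ρ
X = (25.1780 − 0.428 × 18.6) / 0.572 = (25.1780 − 7.9608) / 0.572 = 17.2172 / 0.572 = 30.100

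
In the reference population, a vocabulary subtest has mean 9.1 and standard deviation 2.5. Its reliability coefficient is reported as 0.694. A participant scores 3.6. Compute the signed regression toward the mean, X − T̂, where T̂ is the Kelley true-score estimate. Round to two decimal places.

T̂ = 0.694(3.6) + 0.306(9.1) = 2.4984 + 2.7846 = 5.2830 → 5.283
X − T̂ = 3.6 − 5.283 = -1.683 → -1.68

-1.68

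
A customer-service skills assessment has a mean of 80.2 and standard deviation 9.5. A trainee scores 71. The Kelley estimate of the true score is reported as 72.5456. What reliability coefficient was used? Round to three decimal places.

0.832

T̂ = ρX + (1 − ρ)μ  ⇒  T̂ − μ = ρ(X − μ)
ρ = (T̂ − μ)/(X − μ) = (72.5456 − 80.2) / (71 − 80.2) = -7.6544 / -9.2 = 0.83200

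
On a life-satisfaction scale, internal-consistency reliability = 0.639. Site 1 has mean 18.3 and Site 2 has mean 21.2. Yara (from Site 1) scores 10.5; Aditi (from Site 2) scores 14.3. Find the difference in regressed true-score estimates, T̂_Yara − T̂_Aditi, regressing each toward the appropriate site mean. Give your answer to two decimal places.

T̂_Yara = 0.639(10.5) + 0.361(18.3) = 13.3158
T̂_Aditi = 0.639(14.3) + 0.361(21.2) = 16.7909
Difference = 13.3158 − 16.7909 = -3.4751

-3.48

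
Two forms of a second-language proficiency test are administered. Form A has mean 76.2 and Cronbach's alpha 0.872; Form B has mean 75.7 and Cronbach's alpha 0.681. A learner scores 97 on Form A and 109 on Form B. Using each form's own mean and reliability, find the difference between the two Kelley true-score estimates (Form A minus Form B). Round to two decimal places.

T̂_A = 0.872(97) + 0.128(76.2) = 94.3376
T̂_B = 0.681(109) + 0.319(75.7) = 98.3773
T̂_A − T̂_B = -4.0397

-4.04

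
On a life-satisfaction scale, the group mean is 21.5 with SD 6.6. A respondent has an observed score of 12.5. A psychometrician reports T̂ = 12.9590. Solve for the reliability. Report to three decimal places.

T̂ = ρX + (1 − ρ)μ  ⇒  T̂ − μ = ρ(X − μ)
ρ = (T̂ − μ)/(X − μ) = (12.9590 − 21.5) / (12.5 − 21.5) = -8.5410 / -9.0 = 0.94900

0.949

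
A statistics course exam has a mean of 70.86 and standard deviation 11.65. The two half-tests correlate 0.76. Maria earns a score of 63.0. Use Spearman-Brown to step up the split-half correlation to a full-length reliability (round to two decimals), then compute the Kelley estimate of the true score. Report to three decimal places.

64.100

Spearman-Brown: ρ = 2r/(1 + r) = 2(0.76)/(1 + 0.76) = 1.520/1.76 = 0.8636 → 0.86
T̂ = 0.86(63.0) + 0.14(70.86) = 54.180 + 9.9204 = 64.1004 → 64.100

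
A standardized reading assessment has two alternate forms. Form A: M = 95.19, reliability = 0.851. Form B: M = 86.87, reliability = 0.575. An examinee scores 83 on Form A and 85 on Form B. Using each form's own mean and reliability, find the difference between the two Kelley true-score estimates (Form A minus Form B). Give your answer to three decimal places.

T̂_A = 0.851(83) + 0.149(95.19) = 84.81631
T̂_B = 0.575(85) + 0.425(86.87) = 85.79475
T̂_A − T̂_B = -0.97844

-0.978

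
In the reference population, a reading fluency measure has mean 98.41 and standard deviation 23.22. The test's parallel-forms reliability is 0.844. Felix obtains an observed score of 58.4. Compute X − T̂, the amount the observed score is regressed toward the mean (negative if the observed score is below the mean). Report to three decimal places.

-6.242

T̂ = 0.844(58.4) + 0.156(98.41) = 49.2896 + 15.35196 = 64.64156 → 64.6416
X − T̂ = 58.4 − 64.6416 = -6.2416 → -6.242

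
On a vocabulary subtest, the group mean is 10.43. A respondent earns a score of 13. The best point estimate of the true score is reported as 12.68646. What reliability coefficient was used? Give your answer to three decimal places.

T̂ = ρX + (1 − ρ)μ  ⇒  T̂ − μ = ρ(X − μ)
ρ = (T̂ − μ)/(X − μ) = (12.68646 − 10.43) / (13 − 10.43) = 2.25646 / 2.57 = 0.87800

0.878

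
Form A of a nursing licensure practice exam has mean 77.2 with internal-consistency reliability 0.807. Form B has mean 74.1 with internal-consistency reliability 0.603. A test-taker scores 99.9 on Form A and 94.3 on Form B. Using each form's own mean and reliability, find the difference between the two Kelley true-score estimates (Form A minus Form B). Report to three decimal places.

T̂_A = 0.807(99.9) + 0.193(77.2) = 95.51890
T̂_B = 0.603(94.3) + 0.397(74.1) = 86.28060
T̂_A − T̂_B = 9.23830

9.238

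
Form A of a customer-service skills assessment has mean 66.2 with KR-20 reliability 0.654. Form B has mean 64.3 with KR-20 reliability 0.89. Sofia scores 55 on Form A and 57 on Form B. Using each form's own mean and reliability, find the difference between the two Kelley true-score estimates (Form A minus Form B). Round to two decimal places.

T̂_A = 0.654(55) + 0.346(66.2) = 58.8752
T̂_B = 0.89(57) + 0.11(64.3) = 57.8030
T̂_A − T̂_B = 1.0722

1.07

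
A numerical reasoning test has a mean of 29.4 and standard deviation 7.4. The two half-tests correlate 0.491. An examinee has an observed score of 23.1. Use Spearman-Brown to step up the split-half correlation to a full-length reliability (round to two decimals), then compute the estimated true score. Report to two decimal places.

25.24

Spearman-Brown: ρ = 2r/(1 + r) = 2(0.491)/(1 + 0.491) = 0.9820/1.491 = 0.6586 → 0.66
T̂ = 0.66(23.1) + 0.34(29.4) = 15.246 + 9.996 = 25.242 → 25.24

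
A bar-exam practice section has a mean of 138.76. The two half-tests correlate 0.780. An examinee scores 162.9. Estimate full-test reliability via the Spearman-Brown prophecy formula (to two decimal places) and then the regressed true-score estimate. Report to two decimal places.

Spearman-Brown: ρ = 2r/(1 + r) = 2(0.780)/(1 + 0.780) = 1.5600/1.780 = 0.8764 → 0.88
T̂ = 0.88(162.9) + 0.12(138.76) = 143.352 + 16.6512 = 160.003 → 160.00

160.00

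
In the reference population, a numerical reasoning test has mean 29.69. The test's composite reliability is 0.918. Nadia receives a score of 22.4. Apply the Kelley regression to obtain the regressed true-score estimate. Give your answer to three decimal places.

T̂ = ρX + (1 − ρ)μ
  = 0.918 × 22.4 + 0.082 × 29.69
  = 20.5632 + 2.43458
  = 22.9978
  ≈ 22.998

22.998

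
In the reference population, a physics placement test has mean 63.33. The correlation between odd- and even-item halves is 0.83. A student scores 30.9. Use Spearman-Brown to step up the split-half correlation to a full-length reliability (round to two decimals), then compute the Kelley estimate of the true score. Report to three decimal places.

33.819

Spearman-Brown: ρ = 2r/(1 + r) = 2(0.83)/(1 + 0.83) = 1.660/1.83 = 0.9071 → 0.91
Regress the observed score toward the mean by the unreliability: T̂ = 0.91·30.9 + 0.09·63.33 = 28.119 + 5.6997 = 33.8187.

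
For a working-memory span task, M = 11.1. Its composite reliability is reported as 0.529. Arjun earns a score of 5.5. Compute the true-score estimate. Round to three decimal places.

T̂ = 0.529(5.5) + 0.471(11.1) = 2.9095 + 5.2281 = 8.1376 → 8.138

8.138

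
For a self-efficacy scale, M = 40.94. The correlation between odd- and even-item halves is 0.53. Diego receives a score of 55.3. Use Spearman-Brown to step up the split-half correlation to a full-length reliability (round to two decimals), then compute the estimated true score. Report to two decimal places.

50.85

Spearman-Brown: ρ = 2r/(1 + r) = 2(0.53)/(1 + 0.53) = 1.060/1.53 = 0.6928 → 0.69
Regress the observed score toward the mean by the unreliability: T̂ = 0.69·55.3 + 0.31·40.94 = 38.157 + 12.6914 = 50.848.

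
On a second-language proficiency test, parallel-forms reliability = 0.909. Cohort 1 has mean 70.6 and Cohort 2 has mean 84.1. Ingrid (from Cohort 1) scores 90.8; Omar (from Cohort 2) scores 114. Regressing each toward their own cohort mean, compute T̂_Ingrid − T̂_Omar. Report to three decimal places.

-22.317

T̂_Ingrid = 0.909(90.8) + 0.091(70.6) = 88.96180
T̂_Omar = 0.909(114) + 0.091(84.1) = 111.27910
Difference = 88.96180 − 111.27910 = -22.31730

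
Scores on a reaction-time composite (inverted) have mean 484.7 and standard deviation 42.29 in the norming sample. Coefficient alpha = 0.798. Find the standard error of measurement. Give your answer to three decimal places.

19.007

SEM = SD · √(1 − ρ) = 42.29 × √0.202 = 42.29 × 0.4494 = 19.0070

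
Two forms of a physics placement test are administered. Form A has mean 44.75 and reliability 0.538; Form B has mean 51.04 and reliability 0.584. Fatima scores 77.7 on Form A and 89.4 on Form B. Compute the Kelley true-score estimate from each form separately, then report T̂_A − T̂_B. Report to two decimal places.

T̂_A = 0.538(77.7) + 0.462(44.75) = 62.4771
T̂_B = 0.584(89.4) + 0.416(51.04) = 73.4422
T̂_A − T̂_B = -10.9651

-10.97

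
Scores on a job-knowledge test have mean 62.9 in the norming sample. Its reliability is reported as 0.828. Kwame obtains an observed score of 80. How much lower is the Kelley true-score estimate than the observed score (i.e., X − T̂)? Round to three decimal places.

2.941

Kelley's formula gives T̂ = 0.828·80 + 0.172·62.9 = 66.240 + 10.8188 = 77.05880.
X − T̂ = 80 − 77.0588 = 2.9412 → 2.941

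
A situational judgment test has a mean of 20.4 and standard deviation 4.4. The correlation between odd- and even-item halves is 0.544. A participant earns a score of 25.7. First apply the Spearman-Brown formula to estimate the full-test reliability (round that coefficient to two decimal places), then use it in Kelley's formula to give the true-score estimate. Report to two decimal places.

24.11

Spearman-Brown: ρ = 2r/(1 + r) = 2(0.544)/(1 + 0.544) = 1.0880/1.544 = 0.7047 → 0.70
T̂ = 0.70(25.7) + 0.30(20.4) = 17.990 + 6.120 = 24.110 → 24.11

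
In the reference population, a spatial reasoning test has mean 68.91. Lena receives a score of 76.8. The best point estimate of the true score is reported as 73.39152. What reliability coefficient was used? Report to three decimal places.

T̂ = ρX + (1 − ρ)μ  ⇒  T̂ − μ = ρ(X − μ)
ρ = (T̂ − μ)/(X − μ) = (73.39152 − 68.91) / (76.8 − 68.91) = 4.48152 / 7.89 = 0.56800

0.568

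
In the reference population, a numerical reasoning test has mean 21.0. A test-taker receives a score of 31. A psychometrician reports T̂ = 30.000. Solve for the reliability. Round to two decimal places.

T̂ = ρX + (1 − ρ)μ  ⇒  T̂ − μ = ρ(X − μ)
ρ = (T̂ − μ)/(X − μ) = (30.000 − 21.0) / (31 − 21.0) = 9.000 / 10.0 = 0.9000

0.90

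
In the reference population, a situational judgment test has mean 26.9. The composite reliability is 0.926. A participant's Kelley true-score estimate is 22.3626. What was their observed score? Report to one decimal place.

22.0

T̂ = ρX + (1 − ρ)μ  ⇒  X = (T̂ − (1 − ρ)μ) / ρ
X = (22.3626 − 0.074 × 26.9) / 0.926 = (22.3626 − 1.9906) / 0.926 = 20.3720 / 0.926 = 22.000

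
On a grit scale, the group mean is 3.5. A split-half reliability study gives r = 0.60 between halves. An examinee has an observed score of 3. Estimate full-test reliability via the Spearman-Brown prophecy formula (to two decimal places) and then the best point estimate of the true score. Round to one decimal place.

Spearman-Brown: ρ = 2r/(1 + r) = 2(0.60)/(1 + 0.60) = 1.200/1.60 = 0.7500 → 0.75
T̂ = 0.75(3) + 0.25(3.5) = 2.25 + 0.875 = 3.12 → 3.1

3.1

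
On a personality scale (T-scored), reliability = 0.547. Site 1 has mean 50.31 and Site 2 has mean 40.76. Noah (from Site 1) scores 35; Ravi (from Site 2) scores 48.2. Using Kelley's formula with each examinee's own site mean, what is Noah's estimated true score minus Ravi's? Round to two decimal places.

T̂_Noah = 0.547(35) + 0.453(50.31) = 41.9354
T̂_Ravi = 0.547(48.2) + 0.453(40.76) = 44.8297
Difference = 41.9354 − 44.8297 = -2.8942

-2.89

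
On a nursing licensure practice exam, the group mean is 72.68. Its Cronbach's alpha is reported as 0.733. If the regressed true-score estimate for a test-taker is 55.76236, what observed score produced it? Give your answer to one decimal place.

T̂ = ρX + (1 − ρ)μ  ⇒  X = (T̂ − (1 − ρ)μ) / ρ
X = (55.76236 − 0.267 × 72.68) / 0.733 = (55.76236 − 19.40556) / 0.733 = 36.35680 / 0.733 = 49.600

49.6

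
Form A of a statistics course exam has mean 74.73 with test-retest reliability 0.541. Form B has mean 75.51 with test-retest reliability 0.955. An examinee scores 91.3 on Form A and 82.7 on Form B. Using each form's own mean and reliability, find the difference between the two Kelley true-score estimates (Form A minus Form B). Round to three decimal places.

1.318

T̂_A = 0.541(91.3) + 0.459(74.73) = 83.69437
T̂_B = 0.955(82.7) + 0.045(75.51) = 82.37645
T̂_A − T̂_B = 1.31792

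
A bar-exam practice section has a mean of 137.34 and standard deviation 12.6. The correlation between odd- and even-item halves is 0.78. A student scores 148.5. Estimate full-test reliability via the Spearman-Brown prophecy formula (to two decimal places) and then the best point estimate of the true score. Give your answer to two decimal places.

Spearman-Brown: ρ = 2r/(1 + r) = 2(0.78)/(1 + 0.78) = 1.560/1.78 = 0.8764 → 0.88
T̂ = 0.88(148.5) + 0.12(137.34) = 130.680 + 16.4808 = 147.161 → 147.16

147.16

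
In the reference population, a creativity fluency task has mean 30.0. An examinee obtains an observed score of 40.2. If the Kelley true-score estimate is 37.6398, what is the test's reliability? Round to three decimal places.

T̂ = ρX + (1 − ρ)μ  ⇒  T̂ − μ = ρ(X − μ)
ρ = (T̂ − μ)/(X − μ) = (37.6398 − 30.0) / (40.2 − 30.0) = 7.6398 / 10.2 = 0.74900

0.749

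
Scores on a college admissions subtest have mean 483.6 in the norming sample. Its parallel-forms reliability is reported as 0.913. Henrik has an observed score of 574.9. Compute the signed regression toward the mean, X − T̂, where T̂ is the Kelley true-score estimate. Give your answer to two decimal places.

Weight the observed score by reliability and the mean by (1 − reliability): T̂ = 0.913·574.9 + 0.087·483.6 = 524.8837 + 42.0732 = 566.9569.
X − T̂ = 574.9 − 566.957 = 7.943 → 7.94

7.94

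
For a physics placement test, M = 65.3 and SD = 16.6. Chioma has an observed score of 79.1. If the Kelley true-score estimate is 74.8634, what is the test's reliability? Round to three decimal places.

T̂ = ρX + (1 − ρ)μ  ⇒  T̂ − μ = ρ(X − μ)
ρ = (T̂ − μ)/(X − μ) = (74.8634 − 65.3) / (79.1 − 65.3) = 9.5634 / 13.8 = 0.69300

0.693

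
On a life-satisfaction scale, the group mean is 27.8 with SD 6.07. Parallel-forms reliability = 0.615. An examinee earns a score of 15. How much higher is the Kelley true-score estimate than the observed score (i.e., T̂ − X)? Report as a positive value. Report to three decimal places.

4.928

Kelley's formula gives T̂ = 0.615·15 + 0.385·27.8 = 9.225 + 10.7030 = 19.92800.
T̂ − X = 19.9280 − 15 = 4.9280 → 4.928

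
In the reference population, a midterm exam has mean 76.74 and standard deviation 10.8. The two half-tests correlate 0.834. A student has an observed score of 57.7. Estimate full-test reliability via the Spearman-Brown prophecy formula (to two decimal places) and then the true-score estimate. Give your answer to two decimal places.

Spearman-Brown: ρ = 2r/(1 + r) = 2(0.834)/(1 + 0.834) = 1.6680/1.834 = 0.9095 → 0.91
T̂ = 0.91(57.7) + 0.09(76.74) = 52.507 + 6.9066 = 59.414 → 59.41

59.41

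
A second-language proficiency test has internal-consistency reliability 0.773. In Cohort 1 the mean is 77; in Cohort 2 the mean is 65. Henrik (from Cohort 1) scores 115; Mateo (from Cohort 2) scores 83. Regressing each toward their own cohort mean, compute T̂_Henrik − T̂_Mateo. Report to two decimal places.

T̂_Henrik = 0.773(115) + 0.227(77) = 106.3740
T̂_Mateo = 0.773(83) + 0.227(65) = 78.9140
Difference = 106.3740 − 78.9140 = 27.4600

27.46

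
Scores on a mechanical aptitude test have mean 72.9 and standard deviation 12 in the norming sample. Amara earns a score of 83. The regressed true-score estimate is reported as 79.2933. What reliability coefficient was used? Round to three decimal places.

0.633

T̂ = ρX + (1 − ρ)μ  ⇒  T̂ − μ = ρ(X − μ)
ρ = (T̂ − μ)/(X − μ) = (79.2933 − 72.9) / (83 − 72.9) = 6.3933 / 10.1 = 0.63300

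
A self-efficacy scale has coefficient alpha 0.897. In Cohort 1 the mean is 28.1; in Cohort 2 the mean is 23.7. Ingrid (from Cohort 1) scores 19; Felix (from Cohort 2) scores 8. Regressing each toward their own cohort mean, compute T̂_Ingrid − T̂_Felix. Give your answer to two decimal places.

T̂_Ingrid = 0.897(19) + 0.103(28.1) = 19.9373
T̂_Felix = 0.897(8) + 0.103(23.7) = 9.6171
Difference = 19.9373 − 9.6171 = 10.3202

10.32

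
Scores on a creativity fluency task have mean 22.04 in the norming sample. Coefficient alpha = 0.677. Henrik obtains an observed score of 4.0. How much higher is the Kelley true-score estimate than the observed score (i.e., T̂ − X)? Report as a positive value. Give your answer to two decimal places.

5.83

T̂ = 0.677(4.0) + 0.323(22.04) = 2.7080 + 7.11892 = 9.8269 → 9.827
T̂ − X = 9.827 − 4.0 = 5.827 → 5.83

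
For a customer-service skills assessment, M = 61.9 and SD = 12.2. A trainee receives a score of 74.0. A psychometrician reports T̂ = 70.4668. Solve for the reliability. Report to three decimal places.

0.708

T̂ = ρX + (1 − ρ)μ  ⇒  T̂ − μ = ρ(X − μ)
ρ = (T̂ − μ)/(X − μ) = (70.4668 − 61.9) / (74.0 − 61.9) = 8.5668 / 12.1 = 0.70800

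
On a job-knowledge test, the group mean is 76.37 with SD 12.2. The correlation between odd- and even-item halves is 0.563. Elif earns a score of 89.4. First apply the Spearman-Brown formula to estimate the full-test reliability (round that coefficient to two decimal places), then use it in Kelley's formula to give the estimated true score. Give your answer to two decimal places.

Spearman-Brown: ρ = 2r/(1 + r) = 2(0.563)/(1 + 0.563) = 1.1260/1.563 = 0.7204 → 0.72
T̂ = 0.72(89.4) + 0.28(76.37) = 64.368 + 21.3836 = 85.752 → 85.75

85.75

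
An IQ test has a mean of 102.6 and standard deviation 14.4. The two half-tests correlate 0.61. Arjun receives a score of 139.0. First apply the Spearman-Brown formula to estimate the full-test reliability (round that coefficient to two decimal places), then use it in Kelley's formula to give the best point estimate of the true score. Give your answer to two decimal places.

Spearman-Brown: ρ = 2r/(1 + r) = 2(0.61)/(1 + 0.61) = 1.220/1.61 = 0.7578 → 0.76
Weight the observed score by reliability and the mean by (1 − reliability): T̂ = 0.76·139.0 + 0.24·102.6 = 105.640 + 24.624 = 130.264.

130.26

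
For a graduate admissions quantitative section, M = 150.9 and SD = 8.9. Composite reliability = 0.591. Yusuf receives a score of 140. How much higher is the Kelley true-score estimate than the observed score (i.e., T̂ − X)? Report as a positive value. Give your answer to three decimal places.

4.458

Weight the observed score by reliability and the mean by (1 − reliability): T̂ = 0.591·140 + 0.409·150.9 = 82.740 + 61.7181 = 144.45810.
T̂ − X = 144.4581 − 140 = 4.4581 → 4.458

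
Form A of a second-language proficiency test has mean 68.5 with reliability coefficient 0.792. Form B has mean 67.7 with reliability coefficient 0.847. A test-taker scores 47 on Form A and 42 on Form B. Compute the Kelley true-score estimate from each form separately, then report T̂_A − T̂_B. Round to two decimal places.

5.54

T̂_A = 0.792(47) + 0.208(68.5) = 51.4720
T̂_B = 0.847(42) + 0.153(67.7) = 45.9321
T̂_A − T̂_B = 5.5399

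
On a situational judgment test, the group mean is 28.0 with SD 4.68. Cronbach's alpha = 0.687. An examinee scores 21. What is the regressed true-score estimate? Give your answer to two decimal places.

23.19

T̂ = 0.687(21) + 0.313(28.0) = 14.427 + 8.7640 = 23.191 → 23.19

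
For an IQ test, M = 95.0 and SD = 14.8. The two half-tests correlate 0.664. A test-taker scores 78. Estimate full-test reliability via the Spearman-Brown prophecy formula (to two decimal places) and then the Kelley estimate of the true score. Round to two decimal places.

Spearman-Brown: ρ = 2r/(1 + r) = 2(0.664)/(1 + 0.664) = 1.3280/1.664 = 0.7981 → 0.80
T̂ = ρX + (1 − ρ)μ
  = 0.80 × 78 + 0.20 × 95.0
  = 62.40 + 19.000
  = 81.400
  ≈ 81.40

81.40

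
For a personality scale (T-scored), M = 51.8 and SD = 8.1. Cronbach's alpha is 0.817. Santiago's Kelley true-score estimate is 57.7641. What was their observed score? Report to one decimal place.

T̂ = ρX + (1 − ρ)μ  ⇒  X = (T̂ − (1 − ρ)μ) / ρ
X = (57.7641 − 0.183 × 51.8) / 0.817 = (57.7641 − 9.4794) / 0.817 = 48.2847 / 0.817 = 59.100

59.1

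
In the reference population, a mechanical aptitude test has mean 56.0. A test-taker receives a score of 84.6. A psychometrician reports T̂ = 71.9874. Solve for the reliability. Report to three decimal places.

T̂ = ρX + (1 − ρ)μ  ⇒  T̂ − μ = ρ(X − μ)
ρ = (T̂ − μ)/(X − μ) = (71.9874 − 56.0) / (84.6 − 56.0) = 15.9874 / 28.6 = 0.55900

0.559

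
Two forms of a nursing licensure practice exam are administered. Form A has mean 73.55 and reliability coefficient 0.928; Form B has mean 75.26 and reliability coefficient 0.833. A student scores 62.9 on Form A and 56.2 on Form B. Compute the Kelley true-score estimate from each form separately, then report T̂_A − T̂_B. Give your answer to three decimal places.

4.284

T̂_A = 0.928(62.9) + 0.072(73.55) = 63.66680
T̂_B = 0.833(56.2) + 0.167(75.26) = 59.38302
T̂_A − T̂_B = 4.28378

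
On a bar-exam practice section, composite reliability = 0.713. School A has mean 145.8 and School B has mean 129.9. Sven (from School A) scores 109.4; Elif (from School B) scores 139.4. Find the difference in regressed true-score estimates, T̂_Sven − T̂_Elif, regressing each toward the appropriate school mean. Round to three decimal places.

-16.827

T̂_Sven = 0.713(109.4) + 0.287(145.8) = 119.84680
T̂_Elif = 0.713(139.4) + 0.287(129.9) = 136.67350
Difference = 119.84680 − 136.67350 = -16.82670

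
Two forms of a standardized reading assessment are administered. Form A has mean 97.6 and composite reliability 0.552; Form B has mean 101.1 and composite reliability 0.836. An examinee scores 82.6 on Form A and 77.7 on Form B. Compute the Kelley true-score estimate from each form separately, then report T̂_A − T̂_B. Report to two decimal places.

7.78

T̂_A = 0.552(82.6) + 0.448(97.6) = 89.3200
T̂_B = 0.836(77.7) + 0.164(101.1) = 81.5376
T̂_A − T̂_B = 7.7824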